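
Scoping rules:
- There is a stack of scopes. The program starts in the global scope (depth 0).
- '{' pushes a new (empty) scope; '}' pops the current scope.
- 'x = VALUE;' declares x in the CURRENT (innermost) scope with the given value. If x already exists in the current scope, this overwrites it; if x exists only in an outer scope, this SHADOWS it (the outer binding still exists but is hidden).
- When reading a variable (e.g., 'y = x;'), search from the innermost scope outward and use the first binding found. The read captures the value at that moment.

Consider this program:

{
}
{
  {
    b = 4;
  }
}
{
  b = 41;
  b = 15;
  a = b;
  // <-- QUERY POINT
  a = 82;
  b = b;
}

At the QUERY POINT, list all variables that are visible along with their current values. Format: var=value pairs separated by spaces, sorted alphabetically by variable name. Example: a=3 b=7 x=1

Answer: a=15 b=15

Derivation:
Step 1: enter scope (depth=1)
Step 2: exit scope (depth=0)
Step 3: enter scope (depth=1)
Step 4: enter scope (depth=2)
Step 5: declare b=4 at depth 2
Step 6: exit scope (depth=1)
Step 7: exit scope (depth=0)
Step 8: enter scope (depth=1)
Step 9: declare b=41 at depth 1
Step 10: declare b=15 at depth 1
Step 11: declare a=(read b)=15 at depth 1
Visible at query point: a=15 b=15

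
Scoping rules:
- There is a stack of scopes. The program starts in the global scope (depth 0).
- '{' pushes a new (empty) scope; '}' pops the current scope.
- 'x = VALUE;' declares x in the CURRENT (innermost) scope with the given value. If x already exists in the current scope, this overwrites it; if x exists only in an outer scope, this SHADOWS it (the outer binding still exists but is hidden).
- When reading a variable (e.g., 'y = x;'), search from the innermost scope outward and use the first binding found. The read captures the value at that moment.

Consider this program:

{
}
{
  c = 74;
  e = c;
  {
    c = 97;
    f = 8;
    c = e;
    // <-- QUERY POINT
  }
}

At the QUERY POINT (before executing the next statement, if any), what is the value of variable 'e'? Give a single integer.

Answer: 74

Derivation:
Step 1: enter scope (depth=1)
Step 2: exit scope (depth=0)
Step 3: enter scope (depth=1)
Step 4: declare c=74 at depth 1
Step 5: declare e=(read c)=74 at depth 1
Step 6: enter scope (depth=2)
Step 7: declare c=97 at depth 2
Step 8: declare f=8 at depth 2
Step 9: declare c=(read e)=74 at depth 2
Visible at query point: c=74 e=74 f=8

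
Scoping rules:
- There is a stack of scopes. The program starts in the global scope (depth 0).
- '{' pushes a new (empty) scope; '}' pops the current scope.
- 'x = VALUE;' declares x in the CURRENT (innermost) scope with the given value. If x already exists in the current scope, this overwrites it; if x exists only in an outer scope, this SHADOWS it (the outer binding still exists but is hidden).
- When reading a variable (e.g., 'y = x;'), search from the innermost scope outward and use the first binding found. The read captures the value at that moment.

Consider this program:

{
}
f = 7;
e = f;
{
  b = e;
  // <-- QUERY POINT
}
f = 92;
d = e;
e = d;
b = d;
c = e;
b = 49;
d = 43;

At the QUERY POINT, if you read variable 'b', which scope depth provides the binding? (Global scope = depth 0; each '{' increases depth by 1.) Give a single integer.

Step 1: enter scope (depth=1)
Step 2: exit scope (depth=0)
Step 3: declare f=7 at depth 0
Step 4: declare e=(read f)=7 at depth 0
Step 5: enter scope (depth=1)
Step 6: declare b=(read e)=7 at depth 1
Visible at query point: b=7 e=7 f=7

Answer: 1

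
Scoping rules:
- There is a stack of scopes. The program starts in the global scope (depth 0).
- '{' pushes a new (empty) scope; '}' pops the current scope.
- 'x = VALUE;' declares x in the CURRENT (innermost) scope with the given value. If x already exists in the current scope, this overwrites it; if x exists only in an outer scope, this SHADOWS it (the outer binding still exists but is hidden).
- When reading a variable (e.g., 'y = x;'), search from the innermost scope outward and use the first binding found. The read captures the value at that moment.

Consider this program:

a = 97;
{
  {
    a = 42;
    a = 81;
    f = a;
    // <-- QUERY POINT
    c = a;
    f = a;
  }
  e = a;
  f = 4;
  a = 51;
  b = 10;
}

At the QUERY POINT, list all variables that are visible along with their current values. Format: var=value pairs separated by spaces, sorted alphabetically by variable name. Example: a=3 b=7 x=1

Step 1: declare a=97 at depth 0
Step 2: enter scope (depth=1)
Step 3: enter scope (depth=2)
Step 4: declare a=42 at depth 2
Step 5: declare a=81 at depth 2
Step 6: declare f=(read a)=81 at depth 2
Visible at query point: a=81 f=81

Answer: a=81 f=81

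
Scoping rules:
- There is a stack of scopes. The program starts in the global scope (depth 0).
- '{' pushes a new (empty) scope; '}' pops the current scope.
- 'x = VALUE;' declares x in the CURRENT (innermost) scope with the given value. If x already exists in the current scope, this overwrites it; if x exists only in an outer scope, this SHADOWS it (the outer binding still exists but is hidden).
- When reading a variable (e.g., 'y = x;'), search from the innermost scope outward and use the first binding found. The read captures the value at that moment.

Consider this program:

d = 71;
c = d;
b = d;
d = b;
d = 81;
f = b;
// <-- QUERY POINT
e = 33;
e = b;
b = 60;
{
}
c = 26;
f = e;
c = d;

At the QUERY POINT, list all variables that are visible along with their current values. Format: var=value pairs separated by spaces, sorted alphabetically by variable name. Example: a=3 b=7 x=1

Step 1: declare d=71 at depth 0
Step 2: declare c=(read d)=71 at depth 0
Step 3: declare b=(read d)=71 at depth 0
Step 4: declare d=(read b)=71 at depth 0
Step 5: declare d=81 at depth 0
Step 6: declare f=(read b)=71 at depth 0
Visible at query point: b=71 c=71 d=81 f=71

Answer: b=71 c=71 d=81 f=71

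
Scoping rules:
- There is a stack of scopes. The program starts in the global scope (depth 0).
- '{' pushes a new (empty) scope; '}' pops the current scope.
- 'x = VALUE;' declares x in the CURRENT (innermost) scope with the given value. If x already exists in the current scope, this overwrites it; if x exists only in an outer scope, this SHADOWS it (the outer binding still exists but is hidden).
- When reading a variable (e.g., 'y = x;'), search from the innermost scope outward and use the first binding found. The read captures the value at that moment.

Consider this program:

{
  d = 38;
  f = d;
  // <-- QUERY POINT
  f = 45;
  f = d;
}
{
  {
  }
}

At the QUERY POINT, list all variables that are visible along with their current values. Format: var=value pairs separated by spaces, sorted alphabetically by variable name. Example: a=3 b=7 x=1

Step 1: enter scope (depth=1)
Step 2: declare d=38 at depth 1
Step 3: declare f=(read d)=38 at depth 1
Visible at query point: d=38 f=38

Answer: d=38 f=38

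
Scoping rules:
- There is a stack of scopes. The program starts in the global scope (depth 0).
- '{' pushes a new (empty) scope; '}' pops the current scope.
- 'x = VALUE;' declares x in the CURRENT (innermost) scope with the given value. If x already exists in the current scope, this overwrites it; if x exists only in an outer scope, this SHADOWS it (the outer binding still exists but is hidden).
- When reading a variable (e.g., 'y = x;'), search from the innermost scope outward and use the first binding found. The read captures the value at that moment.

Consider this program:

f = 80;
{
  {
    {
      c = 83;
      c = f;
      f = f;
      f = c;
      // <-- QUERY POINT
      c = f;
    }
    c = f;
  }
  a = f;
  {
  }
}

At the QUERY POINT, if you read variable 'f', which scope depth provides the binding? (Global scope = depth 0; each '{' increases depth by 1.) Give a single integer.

Step 1: declare f=80 at depth 0
Step 2: enter scope (depth=1)
Step 3: enter scope (depth=2)
Step 4: enter scope (depth=3)
Step 5: declare c=83 at depth 3
Step 6: declare c=(read f)=80 at depth 3
Step 7: declare f=(read f)=80 at depth 3
Step 8: declare f=(read c)=80 at depth 3
Visible at query point: c=80 f=80

Answer: 3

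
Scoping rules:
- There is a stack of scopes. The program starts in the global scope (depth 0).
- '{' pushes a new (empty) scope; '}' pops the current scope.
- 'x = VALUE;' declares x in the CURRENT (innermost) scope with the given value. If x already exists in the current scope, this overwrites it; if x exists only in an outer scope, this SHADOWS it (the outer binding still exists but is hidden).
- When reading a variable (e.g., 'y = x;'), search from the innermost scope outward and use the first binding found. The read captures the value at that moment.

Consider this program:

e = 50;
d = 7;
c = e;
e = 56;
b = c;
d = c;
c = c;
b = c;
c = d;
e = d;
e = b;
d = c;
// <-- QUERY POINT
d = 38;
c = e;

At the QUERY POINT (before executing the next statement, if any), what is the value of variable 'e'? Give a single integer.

Step 1: declare e=50 at depth 0
Step 2: declare d=7 at depth 0
Step 3: declare c=(read e)=50 at depth 0
Step 4: declare e=56 at depth 0
Step 5: declare b=(read c)=50 at depth 0
Step 6: declare d=(read c)=50 at depth 0
Step 7: declare c=(read c)=50 at depth 0
Step 8: declare b=(read c)=50 at depth 0
Step 9: declare c=(read d)=50 at depth 0
Step 10: declare e=(read d)=50 at depth 0
Step 11: declare e=(read b)=50 at depth 0
Step 12: declare d=(read c)=50 at depth 0
Visible at query point: b=50 c=50 d=50 e=50

Answer: 50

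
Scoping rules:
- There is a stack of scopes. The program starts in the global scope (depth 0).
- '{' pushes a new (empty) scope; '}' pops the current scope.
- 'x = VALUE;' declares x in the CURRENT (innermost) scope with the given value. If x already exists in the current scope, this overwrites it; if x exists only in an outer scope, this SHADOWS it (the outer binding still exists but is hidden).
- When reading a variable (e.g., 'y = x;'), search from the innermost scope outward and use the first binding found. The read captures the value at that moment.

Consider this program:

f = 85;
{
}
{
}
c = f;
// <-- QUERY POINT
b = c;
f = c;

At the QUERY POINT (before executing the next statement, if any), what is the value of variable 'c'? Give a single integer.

Step 1: declare f=85 at depth 0
Step 2: enter scope (depth=1)
Step 3: exit scope (depth=0)
Step 4: enter scope (depth=1)
Step 5: exit scope (depth=0)
Step 6: declare c=(read f)=85 at depth 0
Visible at query point: c=85 f=85

Answer: 85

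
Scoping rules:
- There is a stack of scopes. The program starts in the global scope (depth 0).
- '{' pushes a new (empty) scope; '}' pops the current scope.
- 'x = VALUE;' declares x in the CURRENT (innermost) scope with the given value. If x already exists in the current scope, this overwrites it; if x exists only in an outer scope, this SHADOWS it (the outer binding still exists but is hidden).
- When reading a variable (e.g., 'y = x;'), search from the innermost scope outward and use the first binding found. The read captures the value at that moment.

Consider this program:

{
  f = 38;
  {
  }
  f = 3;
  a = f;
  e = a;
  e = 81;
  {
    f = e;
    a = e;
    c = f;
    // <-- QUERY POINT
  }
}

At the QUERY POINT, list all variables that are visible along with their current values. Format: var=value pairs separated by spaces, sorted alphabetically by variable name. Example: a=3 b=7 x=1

Answer: a=81 c=81 e=81 f=81

Derivation:
Step 1: enter scope (depth=1)
Step 2: declare f=38 at depth 1
Step 3: enter scope (depth=2)
Step 4: exit scope (depth=1)
Step 5: declare f=3 at depth 1
Step 6: declare a=(read f)=3 at depth 1
Step 7: declare e=(read a)=3 at depth 1
Step 8: declare e=81 at depth 1
Step 9: enter scope (depth=2)
Step 10: declare f=(read e)=81 at depth 2
Step 11: declare a=(read e)=81 at depth 2
Step 12: declare c=(read f)=81 at depth 2
Visible at query point: a=81 c=81 e=81 f=81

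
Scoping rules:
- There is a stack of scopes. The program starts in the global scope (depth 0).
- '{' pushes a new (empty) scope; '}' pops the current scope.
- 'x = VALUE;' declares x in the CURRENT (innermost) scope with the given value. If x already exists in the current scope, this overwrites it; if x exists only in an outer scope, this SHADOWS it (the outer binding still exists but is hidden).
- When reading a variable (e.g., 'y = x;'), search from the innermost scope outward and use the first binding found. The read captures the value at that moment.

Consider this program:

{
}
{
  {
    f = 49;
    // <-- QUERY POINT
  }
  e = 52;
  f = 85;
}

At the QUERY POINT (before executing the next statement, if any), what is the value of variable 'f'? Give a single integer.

Answer: 49

Derivation:
Step 1: enter scope (depth=1)
Step 2: exit scope (depth=0)
Step 3: enter scope (depth=1)
Step 4: enter scope (depth=2)
Step 5: declare f=49 at depth 2
Visible at query point: f=49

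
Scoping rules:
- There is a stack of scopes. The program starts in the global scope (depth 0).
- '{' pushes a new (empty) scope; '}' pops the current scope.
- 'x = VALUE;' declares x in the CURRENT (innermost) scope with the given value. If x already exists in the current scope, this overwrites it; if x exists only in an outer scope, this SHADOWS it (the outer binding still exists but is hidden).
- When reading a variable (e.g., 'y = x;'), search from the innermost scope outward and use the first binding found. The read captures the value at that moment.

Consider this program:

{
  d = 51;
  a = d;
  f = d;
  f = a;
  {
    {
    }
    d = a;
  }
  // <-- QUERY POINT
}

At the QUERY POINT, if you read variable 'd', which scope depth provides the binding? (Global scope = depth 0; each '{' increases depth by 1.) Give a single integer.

Step 1: enter scope (depth=1)
Step 2: declare d=51 at depth 1
Step 3: declare a=(read d)=51 at depth 1
Step 4: declare f=(read d)=51 at depth 1
Step 5: declare f=(read a)=51 at depth 1
Step 6: enter scope (depth=2)
Step 7: enter scope (depth=3)
Step 8: exit scope (depth=2)
Step 9: declare d=(read a)=51 at depth 2
Step 10: exit scope (depth=1)
Visible at query point: a=51 d=51 f=51

Answer: 1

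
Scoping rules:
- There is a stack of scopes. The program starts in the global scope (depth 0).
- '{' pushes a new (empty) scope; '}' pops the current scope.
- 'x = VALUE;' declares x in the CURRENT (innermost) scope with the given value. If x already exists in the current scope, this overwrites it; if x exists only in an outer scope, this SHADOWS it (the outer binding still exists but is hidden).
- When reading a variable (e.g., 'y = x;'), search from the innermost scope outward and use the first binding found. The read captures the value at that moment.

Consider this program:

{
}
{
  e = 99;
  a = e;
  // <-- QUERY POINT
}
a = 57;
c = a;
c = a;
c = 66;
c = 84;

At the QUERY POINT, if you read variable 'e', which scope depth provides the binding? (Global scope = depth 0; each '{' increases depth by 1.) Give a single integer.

Answer: 1

Derivation:
Step 1: enter scope (depth=1)
Step 2: exit scope (depth=0)
Step 3: enter scope (depth=1)
Step 4: declare e=99 at depth 1
Step 5: declare a=(read e)=99 at depth 1
Visible at query point: a=99 e=99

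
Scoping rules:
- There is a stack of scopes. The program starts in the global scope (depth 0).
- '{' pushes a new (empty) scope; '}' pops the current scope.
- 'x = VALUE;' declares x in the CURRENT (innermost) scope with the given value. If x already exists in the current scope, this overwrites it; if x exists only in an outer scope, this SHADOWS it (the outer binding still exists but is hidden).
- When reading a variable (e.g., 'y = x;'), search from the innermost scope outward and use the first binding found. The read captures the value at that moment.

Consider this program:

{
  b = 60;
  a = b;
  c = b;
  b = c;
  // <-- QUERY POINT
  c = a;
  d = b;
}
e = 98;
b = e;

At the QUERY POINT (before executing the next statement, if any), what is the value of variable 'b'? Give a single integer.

Step 1: enter scope (depth=1)
Step 2: declare b=60 at depth 1
Step 3: declare a=(read b)=60 at depth 1
Step 4: declare c=(read b)=60 at depth 1
Step 5: declare b=(read c)=60 at depth 1
Visible at query point: a=60 b=60 c=60

Answer: 60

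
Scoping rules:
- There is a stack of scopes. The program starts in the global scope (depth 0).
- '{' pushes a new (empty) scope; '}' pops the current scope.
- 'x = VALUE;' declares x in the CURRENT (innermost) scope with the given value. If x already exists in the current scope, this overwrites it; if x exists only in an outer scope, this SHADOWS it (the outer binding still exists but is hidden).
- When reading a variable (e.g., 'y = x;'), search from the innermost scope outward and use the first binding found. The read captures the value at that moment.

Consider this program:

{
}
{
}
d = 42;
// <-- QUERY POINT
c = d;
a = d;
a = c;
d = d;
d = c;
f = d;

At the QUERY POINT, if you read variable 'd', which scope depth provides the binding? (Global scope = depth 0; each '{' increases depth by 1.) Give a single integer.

Answer: 0

Derivation:
Step 1: enter scope (depth=1)
Step 2: exit scope (depth=0)
Step 3: enter scope (depth=1)
Step 4: exit scope (depth=0)
Step 5: declare d=42 at depth 0
Visible at query point: d=42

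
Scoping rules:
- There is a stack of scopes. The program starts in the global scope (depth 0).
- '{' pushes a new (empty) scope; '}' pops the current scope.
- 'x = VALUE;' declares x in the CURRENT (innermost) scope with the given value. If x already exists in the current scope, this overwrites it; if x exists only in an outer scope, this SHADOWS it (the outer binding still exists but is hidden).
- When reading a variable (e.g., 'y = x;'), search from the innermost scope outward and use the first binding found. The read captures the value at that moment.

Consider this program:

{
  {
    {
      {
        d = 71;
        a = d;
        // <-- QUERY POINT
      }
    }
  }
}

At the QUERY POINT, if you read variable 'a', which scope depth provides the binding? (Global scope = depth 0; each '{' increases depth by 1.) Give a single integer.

Answer: 4

Derivation:
Step 1: enter scope (depth=1)
Step 2: enter scope (depth=2)
Step 3: enter scope (depth=3)
Step 4: enter scope (depth=4)
Step 5: declare d=71 at depth 4
Step 6: declare a=(read d)=71 at depth 4
Visible at query point: a=71 d=71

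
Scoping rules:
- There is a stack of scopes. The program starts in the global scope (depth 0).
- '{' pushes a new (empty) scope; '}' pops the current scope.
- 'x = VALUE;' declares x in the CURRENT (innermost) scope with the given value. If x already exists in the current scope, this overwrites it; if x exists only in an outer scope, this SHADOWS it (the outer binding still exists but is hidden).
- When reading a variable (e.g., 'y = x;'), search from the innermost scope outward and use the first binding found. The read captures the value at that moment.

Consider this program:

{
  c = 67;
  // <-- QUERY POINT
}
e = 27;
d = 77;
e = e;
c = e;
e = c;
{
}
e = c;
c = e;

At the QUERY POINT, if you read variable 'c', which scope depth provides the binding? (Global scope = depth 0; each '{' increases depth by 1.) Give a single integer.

Answer: 1

Derivation:
Step 1: enter scope (depth=1)
Step 2: declare c=67 at depth 1
Visible at query point: c=67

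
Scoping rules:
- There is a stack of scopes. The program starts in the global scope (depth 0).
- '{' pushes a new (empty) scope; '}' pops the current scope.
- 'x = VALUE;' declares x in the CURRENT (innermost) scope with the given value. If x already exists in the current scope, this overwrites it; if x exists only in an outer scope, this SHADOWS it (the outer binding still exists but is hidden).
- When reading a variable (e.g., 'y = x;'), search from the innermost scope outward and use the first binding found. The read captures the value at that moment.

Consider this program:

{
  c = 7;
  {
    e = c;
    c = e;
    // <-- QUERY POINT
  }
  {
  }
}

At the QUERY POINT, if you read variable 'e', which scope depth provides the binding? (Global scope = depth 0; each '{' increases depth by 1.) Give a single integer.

Step 1: enter scope (depth=1)
Step 2: declare c=7 at depth 1
Step 3: enter scope (depth=2)
Step 4: declare e=(read c)=7 at depth 2
Step 5: declare c=(read e)=7 at depth 2
Visible at query point: c=7 e=7

Answer: 2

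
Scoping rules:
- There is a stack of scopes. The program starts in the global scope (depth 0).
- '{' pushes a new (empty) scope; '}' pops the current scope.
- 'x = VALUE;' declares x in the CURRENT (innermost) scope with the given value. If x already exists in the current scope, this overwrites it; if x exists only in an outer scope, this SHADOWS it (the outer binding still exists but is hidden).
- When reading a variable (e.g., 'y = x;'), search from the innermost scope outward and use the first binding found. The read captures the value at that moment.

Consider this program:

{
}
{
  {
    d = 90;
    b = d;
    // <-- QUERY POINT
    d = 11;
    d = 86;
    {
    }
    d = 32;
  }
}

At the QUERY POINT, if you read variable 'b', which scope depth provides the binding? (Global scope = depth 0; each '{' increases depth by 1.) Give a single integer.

Step 1: enter scope (depth=1)
Step 2: exit scope (depth=0)
Step 3: enter scope (depth=1)
Step 4: enter scope (depth=2)
Step 5: declare d=90 at depth 2
Step 6: declare b=(read d)=90 at depth 2
Visible at query point: b=90 d=90

Answer: 2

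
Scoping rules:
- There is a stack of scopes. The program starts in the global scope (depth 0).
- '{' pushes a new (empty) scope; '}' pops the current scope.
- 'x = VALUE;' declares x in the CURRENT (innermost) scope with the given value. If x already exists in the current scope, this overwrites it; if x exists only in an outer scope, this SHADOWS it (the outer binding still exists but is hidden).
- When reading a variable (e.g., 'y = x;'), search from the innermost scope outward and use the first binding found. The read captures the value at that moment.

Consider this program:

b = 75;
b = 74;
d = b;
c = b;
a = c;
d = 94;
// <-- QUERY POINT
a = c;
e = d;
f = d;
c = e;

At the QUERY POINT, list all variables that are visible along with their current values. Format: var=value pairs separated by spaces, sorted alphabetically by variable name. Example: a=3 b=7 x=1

Step 1: declare b=75 at depth 0
Step 2: declare b=74 at depth 0
Step 3: declare d=(read b)=74 at depth 0
Step 4: declare c=(read b)=74 at depth 0
Step 5: declare a=(read c)=74 at depth 0
Step 6: declare d=94 at depth 0
Visible at query point: a=74 b=74 c=74 d=94

Answer: a=74 b=74 c=74 d=94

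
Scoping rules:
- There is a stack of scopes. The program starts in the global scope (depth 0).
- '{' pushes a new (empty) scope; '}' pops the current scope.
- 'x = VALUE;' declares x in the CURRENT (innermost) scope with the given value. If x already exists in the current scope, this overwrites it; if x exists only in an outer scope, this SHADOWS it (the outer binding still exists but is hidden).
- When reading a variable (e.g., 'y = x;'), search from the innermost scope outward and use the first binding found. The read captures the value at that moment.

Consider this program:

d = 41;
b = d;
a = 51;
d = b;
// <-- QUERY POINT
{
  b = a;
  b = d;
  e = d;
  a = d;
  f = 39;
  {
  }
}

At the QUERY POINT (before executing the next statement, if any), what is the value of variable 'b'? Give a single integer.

Answer: 41

Derivation:
Step 1: declare d=41 at depth 0
Step 2: declare b=(read d)=41 at depth 0
Step 3: declare a=51 at depth 0
Step 4: declare d=(read b)=41 at depth 0
Visible at query point: a=51 b=41 d=41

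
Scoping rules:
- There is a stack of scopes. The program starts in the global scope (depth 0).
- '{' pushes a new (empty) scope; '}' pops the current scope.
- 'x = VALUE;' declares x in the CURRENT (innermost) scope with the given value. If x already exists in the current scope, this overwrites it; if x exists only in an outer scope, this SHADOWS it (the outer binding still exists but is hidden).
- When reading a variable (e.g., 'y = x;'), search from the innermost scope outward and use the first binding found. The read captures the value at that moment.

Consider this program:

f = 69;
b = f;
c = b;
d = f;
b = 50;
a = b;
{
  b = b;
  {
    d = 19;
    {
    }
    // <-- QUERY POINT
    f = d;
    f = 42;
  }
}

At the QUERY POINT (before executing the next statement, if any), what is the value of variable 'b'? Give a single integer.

Step 1: declare f=69 at depth 0
Step 2: declare b=(read f)=69 at depth 0
Step 3: declare c=(read b)=69 at depth 0
Step 4: declare d=(read f)=69 at depth 0
Step 5: declare b=50 at depth 0
Step 6: declare a=(read b)=50 at depth 0
Step 7: enter scope (depth=1)
Step 8: declare b=(read b)=50 at depth 1
Step 9: enter scope (depth=2)
Step 10: declare d=19 at depth 2
Step 11: enter scope (depth=3)
Step 12: exit scope (depth=2)
Visible at query point: a=50 b=50 c=69 d=19 f=69

Answer: 50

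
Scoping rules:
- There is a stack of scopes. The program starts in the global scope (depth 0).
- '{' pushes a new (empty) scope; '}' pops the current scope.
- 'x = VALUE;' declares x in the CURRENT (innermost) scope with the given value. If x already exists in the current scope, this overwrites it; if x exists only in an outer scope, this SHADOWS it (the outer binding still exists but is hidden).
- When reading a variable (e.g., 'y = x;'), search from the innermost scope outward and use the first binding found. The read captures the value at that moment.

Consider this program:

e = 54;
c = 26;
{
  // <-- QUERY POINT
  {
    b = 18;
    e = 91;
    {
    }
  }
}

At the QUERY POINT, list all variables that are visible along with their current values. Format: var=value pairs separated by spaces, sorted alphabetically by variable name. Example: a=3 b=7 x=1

Step 1: declare e=54 at depth 0
Step 2: declare c=26 at depth 0
Step 3: enter scope (depth=1)
Visible at query point: c=26 e=54

Answer: c=26 e=54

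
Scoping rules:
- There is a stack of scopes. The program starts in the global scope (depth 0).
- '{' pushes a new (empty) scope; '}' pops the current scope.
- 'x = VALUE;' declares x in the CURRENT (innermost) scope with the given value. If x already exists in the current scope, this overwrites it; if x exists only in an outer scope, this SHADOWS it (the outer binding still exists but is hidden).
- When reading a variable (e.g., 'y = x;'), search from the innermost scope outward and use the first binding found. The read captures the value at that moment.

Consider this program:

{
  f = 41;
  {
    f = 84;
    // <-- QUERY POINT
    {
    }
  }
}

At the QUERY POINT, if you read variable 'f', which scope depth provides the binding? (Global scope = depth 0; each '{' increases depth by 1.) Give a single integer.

Answer: 2

Derivation:
Step 1: enter scope (depth=1)
Step 2: declare f=41 at depth 1
Step 3: enter scope (depth=2)
Step 4: declare f=84 at depth 2
Visible at query point: f=84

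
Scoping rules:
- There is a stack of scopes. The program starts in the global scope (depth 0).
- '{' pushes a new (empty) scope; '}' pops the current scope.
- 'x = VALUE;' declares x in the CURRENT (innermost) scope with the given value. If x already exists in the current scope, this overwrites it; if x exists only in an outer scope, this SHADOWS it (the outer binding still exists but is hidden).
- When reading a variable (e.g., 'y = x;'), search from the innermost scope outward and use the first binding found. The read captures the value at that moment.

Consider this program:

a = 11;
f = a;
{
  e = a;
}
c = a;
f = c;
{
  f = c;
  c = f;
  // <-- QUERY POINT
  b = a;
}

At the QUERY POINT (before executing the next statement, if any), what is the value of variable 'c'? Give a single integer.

Step 1: declare a=11 at depth 0
Step 2: declare f=(read a)=11 at depth 0
Step 3: enter scope (depth=1)
Step 4: declare e=(read a)=11 at depth 1
Step 5: exit scope (depth=0)
Step 6: declare c=(read a)=11 at depth 0
Step 7: declare f=(read c)=11 at depth 0
Step 8: enter scope (depth=1)
Step 9: declare f=(read c)=11 at depth 1
Step 10: declare c=(read f)=11 at depth 1
Visible at query point: a=11 c=11 f=11

Answer: 11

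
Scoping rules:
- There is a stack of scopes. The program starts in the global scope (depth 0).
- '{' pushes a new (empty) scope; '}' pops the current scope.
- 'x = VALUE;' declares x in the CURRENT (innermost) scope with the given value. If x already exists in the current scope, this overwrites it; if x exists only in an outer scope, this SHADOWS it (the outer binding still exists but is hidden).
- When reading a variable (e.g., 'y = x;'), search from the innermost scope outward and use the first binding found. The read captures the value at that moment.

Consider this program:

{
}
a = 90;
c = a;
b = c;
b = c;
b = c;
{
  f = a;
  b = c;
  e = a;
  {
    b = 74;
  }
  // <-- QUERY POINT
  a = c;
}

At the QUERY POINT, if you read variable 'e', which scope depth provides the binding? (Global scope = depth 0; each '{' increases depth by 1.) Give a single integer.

Answer: 1

Derivation:
Step 1: enter scope (depth=1)
Step 2: exit scope (depth=0)
Step 3: declare a=90 at depth 0
Step 4: declare c=(read a)=90 at depth 0
Step 5: declare b=(read c)=90 at depth 0
Step 6: declare b=(read c)=90 at depth 0
Step 7: declare b=(read c)=90 at depth 0
Step 8: enter scope (depth=1)
Step 9: declare f=(read a)=90 at depth 1
Step 10: declare b=(read c)=90 at depth 1
Step 11: declare e=(read a)=90 at depth 1
Step 12: enter scope (depth=2)
Step 13: declare b=74 at depth 2
Step 14: exit scope (depth=1)
Visible at query point: a=90 b=90 c=90 e=90 f=90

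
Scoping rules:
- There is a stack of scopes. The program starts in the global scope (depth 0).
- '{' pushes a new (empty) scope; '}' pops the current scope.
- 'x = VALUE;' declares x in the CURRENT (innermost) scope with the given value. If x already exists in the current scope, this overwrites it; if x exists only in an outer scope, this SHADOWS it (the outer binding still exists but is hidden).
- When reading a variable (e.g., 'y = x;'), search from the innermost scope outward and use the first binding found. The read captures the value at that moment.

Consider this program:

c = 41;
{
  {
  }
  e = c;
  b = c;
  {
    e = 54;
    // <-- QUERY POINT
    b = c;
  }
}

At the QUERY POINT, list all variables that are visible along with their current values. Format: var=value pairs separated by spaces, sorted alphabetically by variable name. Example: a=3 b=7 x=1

Step 1: declare c=41 at depth 0
Step 2: enter scope (depth=1)
Step 3: enter scope (depth=2)
Step 4: exit scope (depth=1)
Step 5: declare e=(read c)=41 at depth 1
Step 6: declare b=(read c)=41 at depth 1
Step 7: enter scope (depth=2)
Step 8: declare e=54 at depth 2
Visible at query point: b=41 c=41 e=54

Answer: b=41 c=41 e=54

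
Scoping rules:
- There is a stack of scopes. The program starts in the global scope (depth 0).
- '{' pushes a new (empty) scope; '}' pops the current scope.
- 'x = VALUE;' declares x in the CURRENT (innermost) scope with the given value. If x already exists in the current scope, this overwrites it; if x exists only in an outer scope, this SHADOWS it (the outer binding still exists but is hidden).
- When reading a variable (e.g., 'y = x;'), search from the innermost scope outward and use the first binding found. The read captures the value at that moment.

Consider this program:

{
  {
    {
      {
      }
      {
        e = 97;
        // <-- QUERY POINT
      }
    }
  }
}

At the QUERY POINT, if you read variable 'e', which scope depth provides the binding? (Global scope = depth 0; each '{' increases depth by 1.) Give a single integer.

Answer: 4

Derivation:
Step 1: enter scope (depth=1)
Step 2: enter scope (depth=2)
Step 3: enter scope (depth=3)
Step 4: enter scope (depth=4)
Step 5: exit scope (depth=3)
Step 6: enter scope (depth=4)
Step 7: declare e=97 at depth 4
Visible at query point: e=97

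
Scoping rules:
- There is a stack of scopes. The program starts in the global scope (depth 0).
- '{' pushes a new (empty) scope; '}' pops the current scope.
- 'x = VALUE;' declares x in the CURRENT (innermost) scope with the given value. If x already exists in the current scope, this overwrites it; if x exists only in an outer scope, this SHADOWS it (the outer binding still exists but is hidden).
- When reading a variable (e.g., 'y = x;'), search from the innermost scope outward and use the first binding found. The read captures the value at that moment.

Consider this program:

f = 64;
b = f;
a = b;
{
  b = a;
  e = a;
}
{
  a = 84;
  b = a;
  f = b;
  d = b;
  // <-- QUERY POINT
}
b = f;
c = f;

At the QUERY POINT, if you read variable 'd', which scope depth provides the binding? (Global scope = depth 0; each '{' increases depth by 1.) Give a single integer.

Answer: 1

Derivation:
Step 1: declare f=64 at depth 0
Step 2: declare b=(read f)=64 at depth 0
Step 3: declare a=(read b)=64 at depth 0
Step 4: enter scope (depth=1)
Step 5: declare b=(read a)=64 at depth 1
Step 6: declare e=(read a)=64 at depth 1
Step 7: exit scope (depth=0)
Step 8: enter scope (depth=1)
Step 9: declare a=84 at depth 1
Step 10: declare b=(read a)=84 at depth 1
Step 11: declare f=(read b)=84 at depth 1
Step 12: declare d=(read b)=84 at depth 1
Visible at query point: a=84 b=84 d=84 f=84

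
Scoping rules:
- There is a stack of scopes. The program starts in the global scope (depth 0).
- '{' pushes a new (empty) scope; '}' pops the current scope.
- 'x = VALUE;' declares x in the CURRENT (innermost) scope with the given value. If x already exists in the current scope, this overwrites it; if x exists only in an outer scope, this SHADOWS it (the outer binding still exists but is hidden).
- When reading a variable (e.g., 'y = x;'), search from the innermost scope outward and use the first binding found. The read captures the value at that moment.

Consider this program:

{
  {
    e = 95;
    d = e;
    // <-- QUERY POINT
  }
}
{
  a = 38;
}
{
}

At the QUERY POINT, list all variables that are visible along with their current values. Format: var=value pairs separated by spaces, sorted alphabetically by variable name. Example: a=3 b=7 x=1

Step 1: enter scope (depth=1)
Step 2: enter scope (depth=2)
Step 3: declare e=95 at depth 2
Step 4: declare d=(read e)=95 at depth 2
Visible at query point: d=95 e=95

Answer: d=95 e=95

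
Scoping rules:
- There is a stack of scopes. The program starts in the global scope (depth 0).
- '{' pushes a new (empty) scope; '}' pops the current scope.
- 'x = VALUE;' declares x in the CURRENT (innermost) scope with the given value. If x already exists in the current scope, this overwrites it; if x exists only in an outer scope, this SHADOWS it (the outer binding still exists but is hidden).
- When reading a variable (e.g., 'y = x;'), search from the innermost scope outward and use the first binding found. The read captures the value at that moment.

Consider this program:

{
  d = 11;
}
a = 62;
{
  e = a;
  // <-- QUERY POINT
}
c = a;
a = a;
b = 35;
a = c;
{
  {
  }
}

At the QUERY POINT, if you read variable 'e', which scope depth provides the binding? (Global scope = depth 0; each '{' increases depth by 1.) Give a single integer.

Answer: 1

Derivation:
Step 1: enter scope (depth=1)
Step 2: declare d=11 at depth 1
Step 3: exit scope (depth=0)
Step 4: declare a=62 at depth 0
Step 5: enter scope (depth=1)
Step 6: declare e=(read a)=62 at depth 1
Visible at query point: a=62 e=62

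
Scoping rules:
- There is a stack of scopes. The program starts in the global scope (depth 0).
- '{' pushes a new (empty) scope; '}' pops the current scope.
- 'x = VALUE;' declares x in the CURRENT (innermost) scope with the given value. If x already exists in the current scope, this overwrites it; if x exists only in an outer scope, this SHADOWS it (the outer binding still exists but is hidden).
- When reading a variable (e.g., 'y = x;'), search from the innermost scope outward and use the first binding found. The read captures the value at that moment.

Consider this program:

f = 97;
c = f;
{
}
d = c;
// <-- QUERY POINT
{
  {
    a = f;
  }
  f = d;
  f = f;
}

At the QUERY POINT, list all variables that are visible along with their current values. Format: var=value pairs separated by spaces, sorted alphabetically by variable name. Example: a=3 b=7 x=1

Answer: c=97 d=97 f=97

Derivation:
Step 1: declare f=97 at depth 0
Step 2: declare c=(read f)=97 at depth 0
Step 3: enter scope (depth=1)
Step 4: exit scope (depth=0)
Step 5: declare d=(read c)=97 at depth 0
Visible at query point: c=97 d=97 f=97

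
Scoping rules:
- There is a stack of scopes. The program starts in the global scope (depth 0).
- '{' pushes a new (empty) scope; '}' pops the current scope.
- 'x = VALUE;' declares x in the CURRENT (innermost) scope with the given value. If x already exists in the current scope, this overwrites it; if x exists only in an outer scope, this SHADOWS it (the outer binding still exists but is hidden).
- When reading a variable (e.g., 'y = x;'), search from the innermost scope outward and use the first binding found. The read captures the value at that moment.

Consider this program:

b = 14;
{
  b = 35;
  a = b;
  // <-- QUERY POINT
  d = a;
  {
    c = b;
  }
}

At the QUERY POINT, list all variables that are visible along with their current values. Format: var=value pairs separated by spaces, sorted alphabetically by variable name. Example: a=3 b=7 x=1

Answer: a=35 b=35

Derivation:
Step 1: declare b=14 at depth 0
Step 2: enter scope (depth=1)
Step 3: declare b=35 at depth 1
Step 4: declare a=(read b)=35 at depth 1
Visible at query point: a=35 b=35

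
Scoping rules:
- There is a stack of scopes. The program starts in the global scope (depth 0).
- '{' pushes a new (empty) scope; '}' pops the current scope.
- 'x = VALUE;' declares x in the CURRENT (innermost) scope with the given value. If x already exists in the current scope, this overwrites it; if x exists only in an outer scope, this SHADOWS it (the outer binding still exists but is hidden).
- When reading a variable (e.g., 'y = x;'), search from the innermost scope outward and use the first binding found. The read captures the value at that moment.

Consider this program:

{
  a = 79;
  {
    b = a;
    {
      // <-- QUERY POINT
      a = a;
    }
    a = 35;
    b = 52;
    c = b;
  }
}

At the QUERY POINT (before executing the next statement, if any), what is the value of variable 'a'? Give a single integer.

Answer: 79

Derivation:
Step 1: enter scope (depth=1)
Step 2: declare a=79 at depth 1
Step 3: enter scope (depth=2)
Step 4: declare b=(read a)=79 at depth 2
Step 5: enter scope (depth=3)
Visible at query point: a=79 b=79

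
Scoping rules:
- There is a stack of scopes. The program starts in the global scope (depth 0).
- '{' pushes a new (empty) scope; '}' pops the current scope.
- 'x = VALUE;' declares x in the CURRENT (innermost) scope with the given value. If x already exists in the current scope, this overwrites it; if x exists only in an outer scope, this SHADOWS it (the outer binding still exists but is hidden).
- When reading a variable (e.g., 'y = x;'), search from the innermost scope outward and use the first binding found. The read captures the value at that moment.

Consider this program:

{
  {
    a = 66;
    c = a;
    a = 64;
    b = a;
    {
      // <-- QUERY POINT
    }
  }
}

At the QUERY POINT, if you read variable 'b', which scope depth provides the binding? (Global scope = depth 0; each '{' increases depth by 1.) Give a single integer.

Step 1: enter scope (depth=1)
Step 2: enter scope (depth=2)
Step 3: declare a=66 at depth 2
Step 4: declare c=(read a)=66 at depth 2
Step 5: declare a=64 at depth 2
Step 6: declare b=(read a)=64 at depth 2
Step 7: enter scope (depth=3)
Visible at query point: a=64 b=64 c=66

Answer: 2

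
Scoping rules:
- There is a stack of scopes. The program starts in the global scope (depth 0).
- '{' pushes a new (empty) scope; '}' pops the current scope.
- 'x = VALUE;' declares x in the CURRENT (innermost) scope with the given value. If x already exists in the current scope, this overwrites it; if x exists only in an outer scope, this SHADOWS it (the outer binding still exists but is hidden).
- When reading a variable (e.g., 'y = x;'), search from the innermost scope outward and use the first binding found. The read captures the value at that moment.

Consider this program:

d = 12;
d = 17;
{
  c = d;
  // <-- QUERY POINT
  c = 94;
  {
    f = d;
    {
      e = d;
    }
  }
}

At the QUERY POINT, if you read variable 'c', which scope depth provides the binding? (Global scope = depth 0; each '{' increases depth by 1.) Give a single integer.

Step 1: declare d=12 at depth 0
Step 2: declare d=17 at depth 0
Step 3: enter scope (depth=1)
Step 4: declare c=(read d)=17 at depth 1
Visible at query point: c=17 d=17

Answer: 1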